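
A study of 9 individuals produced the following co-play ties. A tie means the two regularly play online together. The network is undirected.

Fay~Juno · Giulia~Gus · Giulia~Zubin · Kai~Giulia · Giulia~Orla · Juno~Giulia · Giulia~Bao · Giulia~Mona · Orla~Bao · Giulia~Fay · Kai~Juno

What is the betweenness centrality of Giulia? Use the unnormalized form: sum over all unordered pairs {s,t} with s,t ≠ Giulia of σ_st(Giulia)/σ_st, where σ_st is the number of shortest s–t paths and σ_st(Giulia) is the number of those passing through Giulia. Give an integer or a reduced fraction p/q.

Pairs whose geodesics pass through Giulia — Kai–Mona: 1; Kai–Fay: 1/2; Kai–Zubin: 1; Kai–Orla: 1; Kai–Bao: 1; Kai–Gus: 1; Mona–Fay: 1; Mona–Zubin: 1; Mona–Juno: 1; Mona–Orla: 1; Mona–Bao: 1; Mona–Gus: 1; Fay–Zubin: 1; Fay–Orla: 1 … (+11 more pairs).
All other pairs contribute 0.
Summing the contributions gives betweenness(Giulia) = 49/2.

49/2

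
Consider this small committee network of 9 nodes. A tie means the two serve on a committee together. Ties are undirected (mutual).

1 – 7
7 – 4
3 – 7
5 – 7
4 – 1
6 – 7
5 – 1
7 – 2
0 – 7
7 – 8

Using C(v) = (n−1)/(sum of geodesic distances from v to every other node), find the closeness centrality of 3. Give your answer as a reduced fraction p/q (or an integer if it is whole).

8/15

Distances from 3: 0:2, 1:2, 2:2, 4:2, 5:2, 6:2, 7:1, 8:2. Sum = 15.
n = 9, so closeness = 8/15.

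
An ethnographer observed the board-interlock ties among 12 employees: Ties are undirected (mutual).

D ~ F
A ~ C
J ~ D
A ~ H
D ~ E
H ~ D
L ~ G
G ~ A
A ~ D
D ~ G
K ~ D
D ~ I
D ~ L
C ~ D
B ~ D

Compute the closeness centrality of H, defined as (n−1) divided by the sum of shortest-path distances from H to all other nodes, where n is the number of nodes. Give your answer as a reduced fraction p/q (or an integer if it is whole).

Distances from H: A:1, B:2, C:2, D:1, E:2, F:2, G:2, I:2, J:2, K:2, L:2. Sum = 20.
n = 12, so closeness = 11/20.

11/20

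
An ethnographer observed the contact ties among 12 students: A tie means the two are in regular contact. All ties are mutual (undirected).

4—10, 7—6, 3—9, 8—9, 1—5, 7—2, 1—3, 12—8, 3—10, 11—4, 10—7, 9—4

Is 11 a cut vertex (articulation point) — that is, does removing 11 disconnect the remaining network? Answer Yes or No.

Even without 11, every remaining node can still reach every other (the residual graph is connected), so 11 is not a cut vertex.

No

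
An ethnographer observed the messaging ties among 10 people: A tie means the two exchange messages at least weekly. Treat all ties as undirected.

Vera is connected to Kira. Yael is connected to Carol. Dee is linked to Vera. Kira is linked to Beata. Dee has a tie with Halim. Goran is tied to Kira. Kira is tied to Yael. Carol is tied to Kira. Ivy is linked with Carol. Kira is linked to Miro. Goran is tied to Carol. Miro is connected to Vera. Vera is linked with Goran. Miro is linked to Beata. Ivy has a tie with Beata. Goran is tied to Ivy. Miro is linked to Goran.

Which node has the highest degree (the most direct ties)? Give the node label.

Degrees — Beata:3, Carol:4, Dee:2, Goran:5, Halim:1, Ivy:3, Kira:6, Miro:4, Vera:4, Yael:2.
The maximum is 6, attained only by Kira.

Kira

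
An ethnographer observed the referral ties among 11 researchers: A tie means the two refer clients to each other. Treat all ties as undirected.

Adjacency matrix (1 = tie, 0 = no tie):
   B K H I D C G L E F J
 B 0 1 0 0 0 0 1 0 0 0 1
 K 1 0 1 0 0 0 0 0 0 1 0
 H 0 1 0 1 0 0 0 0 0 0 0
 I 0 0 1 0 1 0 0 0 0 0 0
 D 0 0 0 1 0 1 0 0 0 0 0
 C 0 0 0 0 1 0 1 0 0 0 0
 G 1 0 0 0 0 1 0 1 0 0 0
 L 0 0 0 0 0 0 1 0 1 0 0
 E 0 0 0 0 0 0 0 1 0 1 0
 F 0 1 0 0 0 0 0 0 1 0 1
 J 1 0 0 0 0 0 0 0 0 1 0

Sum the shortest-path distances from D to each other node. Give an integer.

27

Distances from D: B:3, C:1, E:4, F:4, G:2, H:2, I:1, J:4, K:3, L:3.
Sum = 3 + 1 + 4 + 4 + 2 + 2 + 1 + 4 + 3 + 3 = 27.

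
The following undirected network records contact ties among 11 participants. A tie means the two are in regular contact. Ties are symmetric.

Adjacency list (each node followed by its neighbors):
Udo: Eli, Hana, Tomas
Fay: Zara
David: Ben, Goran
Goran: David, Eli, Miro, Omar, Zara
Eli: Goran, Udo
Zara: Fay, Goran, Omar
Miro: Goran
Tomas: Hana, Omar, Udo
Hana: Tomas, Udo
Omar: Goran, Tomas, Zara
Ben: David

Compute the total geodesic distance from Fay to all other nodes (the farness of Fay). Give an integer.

29

Distances from Fay: Ben:4, David:3, Eli:3, Goran:2, Hana:4, Miro:3, Omar:2, Tomas:3, Udo:4, Zara:1.
Sum = 4 + 3 + 3 + 2 + 4 + 3 + 2 + 3 + 4 + 1 = 29.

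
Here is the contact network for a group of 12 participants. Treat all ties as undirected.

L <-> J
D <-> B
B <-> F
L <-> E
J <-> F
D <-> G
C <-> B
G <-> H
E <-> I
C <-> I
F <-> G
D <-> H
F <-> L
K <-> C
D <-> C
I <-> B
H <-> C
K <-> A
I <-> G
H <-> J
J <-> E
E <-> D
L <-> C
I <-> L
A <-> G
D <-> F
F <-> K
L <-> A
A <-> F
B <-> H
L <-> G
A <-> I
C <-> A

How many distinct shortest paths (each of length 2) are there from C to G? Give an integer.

5

The shortest distance is 2. The length-2 paths are: C–A–G; C–I–G; C–D–G; C–H–G; C–L–G.
That gives 5 distinct shortest paths.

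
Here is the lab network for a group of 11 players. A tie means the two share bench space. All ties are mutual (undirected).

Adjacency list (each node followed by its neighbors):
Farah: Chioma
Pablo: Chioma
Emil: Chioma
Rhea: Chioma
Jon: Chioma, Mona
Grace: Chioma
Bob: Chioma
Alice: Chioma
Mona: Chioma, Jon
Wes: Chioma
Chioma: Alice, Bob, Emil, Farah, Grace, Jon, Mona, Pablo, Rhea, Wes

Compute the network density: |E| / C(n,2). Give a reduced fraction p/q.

There are 11 edges and 11 nodes, so the maximum possible is C(11,2) = 55.
Density = 11/55 = 1/5.

1/5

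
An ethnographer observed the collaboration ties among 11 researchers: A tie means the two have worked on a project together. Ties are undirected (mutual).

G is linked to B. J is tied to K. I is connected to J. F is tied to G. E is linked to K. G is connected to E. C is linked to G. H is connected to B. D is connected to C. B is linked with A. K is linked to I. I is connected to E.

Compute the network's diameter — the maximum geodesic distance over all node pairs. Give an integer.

Eccentricity of each node (its greatest distance to any other): A:5, B:4, C:4, D:5, E:3, F:4, G:3, H:5, I:4, J:5, K:4.
The maximum eccentricity is 5, realized for instance by the pair H–J via H – B – G – E – K – J. So the diameter is 5.

5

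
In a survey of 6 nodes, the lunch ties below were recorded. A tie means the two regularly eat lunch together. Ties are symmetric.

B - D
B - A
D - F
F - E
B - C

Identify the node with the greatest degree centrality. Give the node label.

Degrees — A:1, B:3, C:1, D:2, E:1, F:2.
The maximum is 3, attained only by B.

B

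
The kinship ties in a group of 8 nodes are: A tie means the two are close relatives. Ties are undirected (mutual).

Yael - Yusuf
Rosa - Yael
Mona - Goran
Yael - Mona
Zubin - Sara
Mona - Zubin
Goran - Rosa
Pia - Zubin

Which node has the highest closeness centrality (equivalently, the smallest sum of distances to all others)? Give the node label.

Farness (sum of distances to all others) for each node — Goran:15, Mona:11, Pia:19, Rosa:17, Sara:19, Yael:13, Yusuf:19, Zubin:13.
The smallest farness is 11, for Mona, so Mona has the highest closeness.

Mona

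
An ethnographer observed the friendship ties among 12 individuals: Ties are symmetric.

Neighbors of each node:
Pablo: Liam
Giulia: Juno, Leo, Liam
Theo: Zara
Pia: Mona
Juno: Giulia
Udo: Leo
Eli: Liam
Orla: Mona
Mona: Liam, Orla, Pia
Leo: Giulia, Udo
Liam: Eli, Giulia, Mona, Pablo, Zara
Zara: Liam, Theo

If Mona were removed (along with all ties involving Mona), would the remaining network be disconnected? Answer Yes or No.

Yes

Removing Mona leaves {Eli, Giulia, Juno, Leo, Liam, Pablo, Theo, Udo, and Zara} with no path to {Pia}, so the network splits into 3 components. Mona is a cut vertex.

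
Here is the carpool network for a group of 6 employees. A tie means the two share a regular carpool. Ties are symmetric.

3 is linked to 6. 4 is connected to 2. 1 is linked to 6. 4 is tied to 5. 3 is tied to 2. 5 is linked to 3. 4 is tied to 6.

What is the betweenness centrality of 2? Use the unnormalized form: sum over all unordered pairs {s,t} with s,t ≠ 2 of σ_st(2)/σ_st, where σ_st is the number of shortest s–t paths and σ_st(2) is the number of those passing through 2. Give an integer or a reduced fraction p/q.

1/3

Pairs whose geodesics pass through 2 — 3–4: 1/3.
All other pairs contribute 0.
Summing the contributions gives betweenness(2) = 1/3.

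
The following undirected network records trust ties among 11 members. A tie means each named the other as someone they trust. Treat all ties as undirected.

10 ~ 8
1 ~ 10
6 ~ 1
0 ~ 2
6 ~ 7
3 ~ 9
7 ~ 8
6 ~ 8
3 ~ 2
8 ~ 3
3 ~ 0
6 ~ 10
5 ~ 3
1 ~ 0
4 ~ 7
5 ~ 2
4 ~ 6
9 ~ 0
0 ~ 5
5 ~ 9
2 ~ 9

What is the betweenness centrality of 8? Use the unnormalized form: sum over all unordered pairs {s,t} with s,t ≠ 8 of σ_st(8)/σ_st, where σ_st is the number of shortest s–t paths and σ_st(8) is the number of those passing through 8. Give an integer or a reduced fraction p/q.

Pairs whose geodesics pass through 8 — 10–7: 1/2; 10–9: 1/2; 10–2: 1/2; 10–5: 1/2; 10–3: 1; 6–9: 1/2; 6–2: 1/2; 6–5: 1/2; 6–3: 1; 7–0: 1/2; 7–9: 1; 7–2: 1; 7–5: 1; 7–3: 1 … (+4 more pairs).
All other pairs contribute 0.
Summing the contributions gives betweenness(8) = 13.

13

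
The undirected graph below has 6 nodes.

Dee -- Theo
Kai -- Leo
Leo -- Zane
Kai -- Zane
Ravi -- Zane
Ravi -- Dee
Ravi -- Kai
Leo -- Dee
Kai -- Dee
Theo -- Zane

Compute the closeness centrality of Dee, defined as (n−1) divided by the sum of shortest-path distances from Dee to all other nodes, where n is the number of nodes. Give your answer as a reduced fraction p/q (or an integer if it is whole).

Distances from Dee: Kai:1, Leo:1, Ravi:1, Theo:1, Zane:2. Sum = 6.
n = 6, so closeness = 5/6.

5/6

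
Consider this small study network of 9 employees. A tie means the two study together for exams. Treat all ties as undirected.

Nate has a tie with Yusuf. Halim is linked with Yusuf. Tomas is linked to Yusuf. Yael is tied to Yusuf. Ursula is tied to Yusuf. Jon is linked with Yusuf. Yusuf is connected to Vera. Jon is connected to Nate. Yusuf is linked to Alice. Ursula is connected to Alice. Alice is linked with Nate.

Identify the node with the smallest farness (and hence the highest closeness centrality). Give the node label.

Yusuf

Farness (sum of distances to all others) for each node — Alice:13, Halim:15, Jon:14, Nate:13, Tomas:15, Ursula:14, Vera:15, Yael:15, Yusuf:8.
The smallest farness is 8, for Yusuf, so Yusuf has the highest closeness.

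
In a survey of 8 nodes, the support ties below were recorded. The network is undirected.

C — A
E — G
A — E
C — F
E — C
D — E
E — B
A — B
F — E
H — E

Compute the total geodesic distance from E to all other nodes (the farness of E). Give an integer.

7

Distances from E: A:1, B:1, C:1, D:1, F:1, G:1, H:1.
Sum = 1 + 1 + 1 + 1 + 1 + 1 + 1 = 7.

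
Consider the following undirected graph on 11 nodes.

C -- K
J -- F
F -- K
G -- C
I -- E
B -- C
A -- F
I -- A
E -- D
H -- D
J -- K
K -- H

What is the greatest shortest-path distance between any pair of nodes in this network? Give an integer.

Eccentricity of each node (its greatest distance to any other): A:4, B:5, C:4, D:4, E:5, F:3, G:5, H:3, I:5, J:4, K:3.
The maximum eccentricity is 5, realized for instance by the pair G–E via G – C – K – H – D – E. So the diameter is 5.

5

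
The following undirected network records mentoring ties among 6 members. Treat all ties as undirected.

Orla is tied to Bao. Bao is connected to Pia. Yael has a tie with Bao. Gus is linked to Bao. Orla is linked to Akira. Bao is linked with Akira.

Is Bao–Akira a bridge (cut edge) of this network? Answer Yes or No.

No

Even without that edge, Bao still reaches Akira via Bao – Orla – Akira, so the network stays connected. Not a bridge.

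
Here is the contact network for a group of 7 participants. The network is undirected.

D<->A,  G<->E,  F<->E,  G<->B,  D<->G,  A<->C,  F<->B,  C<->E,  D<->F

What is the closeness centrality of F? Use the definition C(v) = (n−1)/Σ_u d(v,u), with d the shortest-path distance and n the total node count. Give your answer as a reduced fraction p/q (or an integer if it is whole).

Distances from F: A:2, B:1, C:2, D:1, E:1, G:2. Sum = 9.
n = 7, so closeness = 6/9 = 2/3.

2/3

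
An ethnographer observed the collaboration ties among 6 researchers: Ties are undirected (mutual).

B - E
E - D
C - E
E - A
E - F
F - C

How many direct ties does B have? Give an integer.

B is directly tied to E. That is 1 neighbor, so the degree of B is 1.

1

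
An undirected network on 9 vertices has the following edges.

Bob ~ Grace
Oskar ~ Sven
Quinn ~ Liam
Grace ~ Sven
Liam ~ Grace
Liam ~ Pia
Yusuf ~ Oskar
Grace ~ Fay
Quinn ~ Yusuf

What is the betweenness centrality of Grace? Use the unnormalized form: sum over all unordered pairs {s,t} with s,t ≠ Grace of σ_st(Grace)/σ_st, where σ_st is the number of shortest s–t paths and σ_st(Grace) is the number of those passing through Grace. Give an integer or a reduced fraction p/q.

Pairs whose geodesics pass through Grace — Oskar–Liam: 1/2; Oskar–Fay: 1; Oskar–Bob: 1; Oskar–Pia: 1/2; Liam–Fay: 1; Liam–Sven: 1; Liam–Bob: 1; Fay–Sven: 1; Fay–Bob: 1; Fay–Quinn: 1; Fay–Pia: 1; Fay–Yusuf: 2/2; Sven–Bob: 1; Sven–Quinn: 1/2 … (+4 more pairs).
All other pairs contribute 0.
Summing the contributions gives betweenness(Grace) = 33/2.

33/2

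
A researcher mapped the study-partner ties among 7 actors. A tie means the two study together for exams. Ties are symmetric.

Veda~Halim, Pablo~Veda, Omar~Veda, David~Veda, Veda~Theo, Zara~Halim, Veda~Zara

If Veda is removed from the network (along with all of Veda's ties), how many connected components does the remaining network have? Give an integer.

5

Without Veda, the remaining ties split the others into: {Pablo}; {Halim, Zara}; {Theo}; {David}; {Omar}.
That's 5 separate components.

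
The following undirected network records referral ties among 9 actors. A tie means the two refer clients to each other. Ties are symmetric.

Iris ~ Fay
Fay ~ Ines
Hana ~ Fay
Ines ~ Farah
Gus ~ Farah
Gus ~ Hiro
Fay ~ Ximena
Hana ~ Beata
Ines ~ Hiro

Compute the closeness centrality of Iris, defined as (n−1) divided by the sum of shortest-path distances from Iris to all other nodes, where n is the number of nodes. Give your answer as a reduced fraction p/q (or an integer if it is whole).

2/5

Distances from Iris: Beata:3, Farah:3, Fay:1, Gus:4, Hana:2, Hiro:3, Ines:2, Ximena:2. Sum = 20.
n = 9, so closeness = 8/20 = 2/5.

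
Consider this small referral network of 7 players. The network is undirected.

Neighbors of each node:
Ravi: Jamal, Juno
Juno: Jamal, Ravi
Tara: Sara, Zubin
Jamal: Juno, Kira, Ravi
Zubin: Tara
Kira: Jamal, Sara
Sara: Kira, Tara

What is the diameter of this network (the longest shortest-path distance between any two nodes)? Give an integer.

Eccentricity of each node (its greatest distance to any other): Jamal:4, Juno:5, Kira:3, Ravi:5, Sara:3, Tara:4, Zubin:5.
The maximum eccentricity is 5, realized for instance by the pair Ravi–Zubin via Ravi – Jamal – Kira – Sara – Tara – Zubin. So the diameter is 5.

5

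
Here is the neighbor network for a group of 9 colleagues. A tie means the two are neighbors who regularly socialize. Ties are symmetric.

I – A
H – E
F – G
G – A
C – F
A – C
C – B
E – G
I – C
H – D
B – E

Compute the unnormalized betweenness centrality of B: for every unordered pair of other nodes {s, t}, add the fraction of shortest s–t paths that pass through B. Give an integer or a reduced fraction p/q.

9/2

Pairs whose geodesics pass through B — D–C: 1; D–I: 1/2; C–E: 1; C–H: 1; E–I: 1/2; H–I: 1/2.
All other pairs contribute 0.
Summing the contributions gives betweenness(B) = 9/2.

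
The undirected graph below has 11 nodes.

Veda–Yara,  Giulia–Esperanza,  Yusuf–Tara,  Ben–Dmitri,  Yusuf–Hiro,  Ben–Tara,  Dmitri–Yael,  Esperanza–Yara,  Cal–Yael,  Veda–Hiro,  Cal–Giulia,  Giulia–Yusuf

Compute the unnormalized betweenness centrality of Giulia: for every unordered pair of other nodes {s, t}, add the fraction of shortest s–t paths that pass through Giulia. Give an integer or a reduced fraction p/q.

18

Pairs whose geodesics pass through Giulia — Ben–Esperanza: 1; Ben–Yara: 1/2; Dmitri–Esperanza: 1; Dmitri–Yara: 1; Yael–Esperanza: 1; Yael–Yara: 1; Yael–Veda: 2/2; Yael–Hiro: 1; Yael–Yusuf: 1; Cal–Esperanza: 1; Cal–Yara: 1; Cal–Veda: 2/2; Cal–Hiro: 1; Cal–Yusuf: 1 … (+6 more pairs).
All other pairs contribute 0.
Summing the contributions gives betweenness(Giulia) = 18.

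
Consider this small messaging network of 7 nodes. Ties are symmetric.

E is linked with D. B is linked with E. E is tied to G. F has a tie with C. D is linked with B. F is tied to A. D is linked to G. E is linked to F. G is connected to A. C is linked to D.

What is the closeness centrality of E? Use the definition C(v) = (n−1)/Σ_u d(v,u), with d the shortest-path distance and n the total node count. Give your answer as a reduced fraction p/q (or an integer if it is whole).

Distances from E: A:2, B:1, C:2, D:1, F:1, G:1. Sum = 8.
n = 7, so closeness = 6/8 = 3/4.

3/4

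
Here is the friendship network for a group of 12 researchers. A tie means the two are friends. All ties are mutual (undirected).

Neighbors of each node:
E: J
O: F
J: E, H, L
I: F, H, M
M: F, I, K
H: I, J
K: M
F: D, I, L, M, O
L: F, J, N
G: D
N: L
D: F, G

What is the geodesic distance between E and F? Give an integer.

One shortest route is E – J – L – F, which uses 3 edges, and at distance 2 from E we only reach {H, L}, which does not include F. So d(E,F) = 3.

3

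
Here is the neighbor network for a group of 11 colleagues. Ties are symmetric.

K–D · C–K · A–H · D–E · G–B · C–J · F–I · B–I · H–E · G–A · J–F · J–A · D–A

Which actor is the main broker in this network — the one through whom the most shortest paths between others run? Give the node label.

A

Unnormalized betweenness of each node: A:45/2, B:7/2, C:3, D:9, E:1, F:6, G:8, H:3, I:5/2, J:29/2, K:2.
A has the largest value, 45/2, making it the main broker — the node through which the most shortest paths run.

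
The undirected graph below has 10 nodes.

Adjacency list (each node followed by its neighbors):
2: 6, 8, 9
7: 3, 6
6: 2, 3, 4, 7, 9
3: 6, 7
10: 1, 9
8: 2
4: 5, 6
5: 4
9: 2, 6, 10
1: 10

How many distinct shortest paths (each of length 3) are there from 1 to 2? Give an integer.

The shortest distance is 3, and the only length-3 path is 1–10–9–2. So there is exactly 1 shortest path.

1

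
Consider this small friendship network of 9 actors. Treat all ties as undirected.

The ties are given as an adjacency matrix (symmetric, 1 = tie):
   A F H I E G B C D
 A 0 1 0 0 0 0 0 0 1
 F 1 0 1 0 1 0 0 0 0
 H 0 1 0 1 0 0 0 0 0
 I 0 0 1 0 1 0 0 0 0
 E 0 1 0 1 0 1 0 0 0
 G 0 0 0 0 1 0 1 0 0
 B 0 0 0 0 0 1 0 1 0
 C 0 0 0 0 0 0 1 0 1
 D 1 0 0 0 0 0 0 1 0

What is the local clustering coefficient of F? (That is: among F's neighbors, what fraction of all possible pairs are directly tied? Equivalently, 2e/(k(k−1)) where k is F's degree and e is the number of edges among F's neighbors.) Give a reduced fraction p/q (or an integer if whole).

0

F's neighbors: A, E, and H (k = 3).
Possible neighbor pairs: C(3,2) = 3. Edges among them: none → e = 0.
Clustering(F) = 0/3 = 0.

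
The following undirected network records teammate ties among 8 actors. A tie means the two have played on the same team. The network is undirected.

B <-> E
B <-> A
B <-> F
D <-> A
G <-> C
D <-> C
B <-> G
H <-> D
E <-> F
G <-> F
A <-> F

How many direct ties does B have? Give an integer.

B is directly tied to A, E, F, and G. That is 4 neighbors, so the degree of B is 4.

4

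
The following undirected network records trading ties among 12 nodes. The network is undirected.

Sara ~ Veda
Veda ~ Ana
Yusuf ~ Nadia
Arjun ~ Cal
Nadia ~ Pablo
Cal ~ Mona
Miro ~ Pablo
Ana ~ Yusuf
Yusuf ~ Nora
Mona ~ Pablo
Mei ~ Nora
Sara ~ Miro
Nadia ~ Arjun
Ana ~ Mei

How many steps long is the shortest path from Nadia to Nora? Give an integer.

2

One shortest route is Nadia – Yusuf – Nora, which uses 2 edges, and Nadia and Nora are not directly tied, so nothing shorter exists. So d(Nadia,Nora) = 2.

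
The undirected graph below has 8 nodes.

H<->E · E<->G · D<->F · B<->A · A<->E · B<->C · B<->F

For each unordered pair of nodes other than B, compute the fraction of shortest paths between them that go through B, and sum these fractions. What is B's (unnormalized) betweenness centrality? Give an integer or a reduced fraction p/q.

Pairs whose geodesics pass through B — E–C: 1; E–D: 1; E–F: 1; G–C: 1; G–D: 1; G–F: 1; A–C: 1; A–D: 1; A–F: 1; C–D: 1; C–F: 1; C–H: 1; D–H: 1; F–H: 1.
All other pairs contribute 0.
Summing the contributions gives betweenness(B) = 14.

14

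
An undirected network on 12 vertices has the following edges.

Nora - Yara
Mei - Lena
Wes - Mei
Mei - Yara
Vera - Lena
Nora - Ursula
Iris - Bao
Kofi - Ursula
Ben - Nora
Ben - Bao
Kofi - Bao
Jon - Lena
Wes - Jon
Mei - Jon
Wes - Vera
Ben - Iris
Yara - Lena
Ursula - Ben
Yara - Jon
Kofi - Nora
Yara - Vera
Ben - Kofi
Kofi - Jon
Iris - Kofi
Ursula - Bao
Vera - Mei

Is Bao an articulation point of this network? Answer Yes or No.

No

Even without Bao, every remaining node can still reach every other (the residual graph is connected), so Bao is not a cut vertex.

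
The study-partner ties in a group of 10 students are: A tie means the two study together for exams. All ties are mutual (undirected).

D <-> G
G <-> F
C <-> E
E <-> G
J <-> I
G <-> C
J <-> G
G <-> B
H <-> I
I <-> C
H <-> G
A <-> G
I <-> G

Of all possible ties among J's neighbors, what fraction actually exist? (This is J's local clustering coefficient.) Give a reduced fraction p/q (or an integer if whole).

1

J's neighbors: G and I (k = 2).
Possible neighbor pairs: C(2,2) = 1. Edges among them: G–I → e = 1.
Clustering(J) = 1/1.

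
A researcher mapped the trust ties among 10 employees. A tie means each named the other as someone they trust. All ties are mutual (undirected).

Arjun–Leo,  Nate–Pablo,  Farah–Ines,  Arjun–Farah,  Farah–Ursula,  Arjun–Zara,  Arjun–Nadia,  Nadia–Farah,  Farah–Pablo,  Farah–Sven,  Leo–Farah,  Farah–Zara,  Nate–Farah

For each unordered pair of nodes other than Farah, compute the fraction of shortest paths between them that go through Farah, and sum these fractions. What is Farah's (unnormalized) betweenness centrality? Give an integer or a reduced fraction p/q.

61/2

Pairs whose geodesics pass through Farah — Pablo–Ines: 1; Pablo–Ursula: 1; Pablo–Leo: 1; Pablo–Sven: 1; Pablo–Nadia: 1; Pablo–Arjun: 1; Pablo–Zara: 1; Ines–Ursula: 1; Ines–Leo: 1; Ines–Sven: 1; Ines–Nadia: 1; Ines–Nate: 1; Ines–Arjun: 1; Ines–Zara: 1 … (+18 more pairs).
All other pairs contribute 0.
Summing the contributions gives betweenness(Farah) = 61/2.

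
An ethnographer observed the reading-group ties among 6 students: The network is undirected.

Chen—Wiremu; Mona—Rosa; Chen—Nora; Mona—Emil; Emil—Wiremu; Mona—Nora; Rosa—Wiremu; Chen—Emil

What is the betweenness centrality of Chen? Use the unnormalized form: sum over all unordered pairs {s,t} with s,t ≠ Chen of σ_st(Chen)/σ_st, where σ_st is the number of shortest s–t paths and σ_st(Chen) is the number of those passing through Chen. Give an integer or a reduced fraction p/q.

3/2

Pairs whose geodesics pass through Chen — Emil–Nora: 1/2; Wiremu–Nora: 1.
All other pairs contribute 0.
Summing the contributions gives betweenness(Chen) = 3/2.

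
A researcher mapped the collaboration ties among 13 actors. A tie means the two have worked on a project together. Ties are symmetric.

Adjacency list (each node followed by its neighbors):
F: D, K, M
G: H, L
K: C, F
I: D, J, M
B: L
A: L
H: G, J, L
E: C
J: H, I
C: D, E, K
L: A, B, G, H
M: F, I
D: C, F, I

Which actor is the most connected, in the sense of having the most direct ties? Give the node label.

Degrees — A:1, B:1, C:3, D:3, E:1, F:3, G:2, H:3, I:3, J:2, K:2, L:4, M:2.
The maximum is 4, attained only by L.

L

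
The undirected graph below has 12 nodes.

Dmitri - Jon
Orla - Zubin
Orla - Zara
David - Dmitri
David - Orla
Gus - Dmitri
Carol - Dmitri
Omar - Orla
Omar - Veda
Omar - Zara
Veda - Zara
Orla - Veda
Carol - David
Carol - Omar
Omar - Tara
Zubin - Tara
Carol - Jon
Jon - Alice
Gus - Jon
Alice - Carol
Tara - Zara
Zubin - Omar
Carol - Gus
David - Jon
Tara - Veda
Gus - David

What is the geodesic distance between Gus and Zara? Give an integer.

One shortest route is Gus – David – Orla – Zara, which uses 3 edges, and at distance 2 from Gus we only reach {Alice, Omar, Orla}, which does not include Zara. So d(Gus,Zara) = 3.

3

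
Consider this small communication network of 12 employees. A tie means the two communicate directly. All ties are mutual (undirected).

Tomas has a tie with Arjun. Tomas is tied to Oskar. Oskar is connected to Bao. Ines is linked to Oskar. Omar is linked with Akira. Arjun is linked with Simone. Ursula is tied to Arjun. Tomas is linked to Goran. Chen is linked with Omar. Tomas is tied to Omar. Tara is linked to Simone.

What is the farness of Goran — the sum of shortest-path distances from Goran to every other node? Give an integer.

Distances from Goran: Akira:3, Arjun:2, Bao:3, Chen:3, Ines:3, Omar:2, Oskar:2, Simone:3, Tara:4, Tomas:1, Ursula:3.
Sum = 3 + 2 + 3 + 3 + 3 + 2 + 2 + 3 + 4 + 1 + 3 = 29.

29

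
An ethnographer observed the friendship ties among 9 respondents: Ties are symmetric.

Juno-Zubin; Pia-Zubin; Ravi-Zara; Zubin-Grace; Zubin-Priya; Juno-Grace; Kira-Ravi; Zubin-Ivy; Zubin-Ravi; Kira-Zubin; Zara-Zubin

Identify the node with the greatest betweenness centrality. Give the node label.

Zubin

Unnormalized betweenness of each node: Grace:0, Ivy:0, Juno:0, Kira:0, Pia:0, Priya:0, Ravi:1/2, Zara:0, Zubin:49/2.
Zubin has the largest value, 49/2, making it the main broker — the node through which the most shortest paths run.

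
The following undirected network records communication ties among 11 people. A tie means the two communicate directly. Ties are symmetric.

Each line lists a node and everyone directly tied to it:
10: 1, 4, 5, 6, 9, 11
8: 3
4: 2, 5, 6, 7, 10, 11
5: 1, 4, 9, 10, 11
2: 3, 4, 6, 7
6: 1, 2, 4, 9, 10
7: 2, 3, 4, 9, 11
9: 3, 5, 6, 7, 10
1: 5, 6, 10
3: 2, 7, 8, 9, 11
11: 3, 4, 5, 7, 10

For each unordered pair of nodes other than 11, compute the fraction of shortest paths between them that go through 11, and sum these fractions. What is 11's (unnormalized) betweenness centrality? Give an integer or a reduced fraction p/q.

38/9

Pairs whose geodesics pass through 11 — 10–8: 1/2; 10–7: 1/3; 10–3: 1/2; 8–4: 1/3; 8–5: 1/2; 8–1: 2/6; 7–5: 1/3; 7–1: 2/9; 4–3: 1/3; 5–3: 1/2; 3–1: 2/6.
All other pairs contribute 0.
Summing the contributions gives betweenness(11) = 38/9.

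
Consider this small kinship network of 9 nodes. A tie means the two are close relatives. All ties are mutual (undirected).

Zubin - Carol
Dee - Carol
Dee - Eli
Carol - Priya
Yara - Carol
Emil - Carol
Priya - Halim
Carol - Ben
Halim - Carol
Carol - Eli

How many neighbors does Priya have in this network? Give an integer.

2

Priya is directly tied to Carol and Halim. That is 2 neighbors, so the degree of Priya is 2.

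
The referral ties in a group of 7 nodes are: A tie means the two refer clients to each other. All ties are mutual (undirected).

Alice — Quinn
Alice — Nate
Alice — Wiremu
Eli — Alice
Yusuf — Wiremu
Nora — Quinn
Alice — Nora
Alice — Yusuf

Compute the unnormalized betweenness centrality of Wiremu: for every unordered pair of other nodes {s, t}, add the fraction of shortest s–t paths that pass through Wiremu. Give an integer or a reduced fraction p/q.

No shortest path between any pair of other nodes passes through Wiremu.
Summing the contributions gives betweenness(Wiremu) = 0.

0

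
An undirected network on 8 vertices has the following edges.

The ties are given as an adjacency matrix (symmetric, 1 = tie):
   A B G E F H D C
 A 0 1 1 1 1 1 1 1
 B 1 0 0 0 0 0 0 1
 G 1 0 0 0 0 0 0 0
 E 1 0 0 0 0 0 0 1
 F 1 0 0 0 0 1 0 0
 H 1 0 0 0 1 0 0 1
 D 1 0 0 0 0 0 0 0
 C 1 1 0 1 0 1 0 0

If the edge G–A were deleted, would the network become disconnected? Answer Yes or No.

Without the G–A edge there is no alternate route between G and A, so the network disconnects. It is a bridge.

Yes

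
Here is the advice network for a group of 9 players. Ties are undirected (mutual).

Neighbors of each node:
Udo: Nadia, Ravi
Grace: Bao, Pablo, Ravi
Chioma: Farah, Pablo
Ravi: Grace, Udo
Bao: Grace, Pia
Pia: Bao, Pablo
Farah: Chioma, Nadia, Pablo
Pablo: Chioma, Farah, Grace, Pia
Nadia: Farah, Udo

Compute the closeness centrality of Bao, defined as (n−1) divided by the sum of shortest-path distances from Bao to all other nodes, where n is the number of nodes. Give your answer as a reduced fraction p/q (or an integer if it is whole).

8/19

Distances from Bao: Chioma:3, Farah:3, Grace:1, Nadia:4, Pablo:2, Pia:1, Ravi:2, Udo:3. Sum = 19.
n = 9, so closeness = 8/19.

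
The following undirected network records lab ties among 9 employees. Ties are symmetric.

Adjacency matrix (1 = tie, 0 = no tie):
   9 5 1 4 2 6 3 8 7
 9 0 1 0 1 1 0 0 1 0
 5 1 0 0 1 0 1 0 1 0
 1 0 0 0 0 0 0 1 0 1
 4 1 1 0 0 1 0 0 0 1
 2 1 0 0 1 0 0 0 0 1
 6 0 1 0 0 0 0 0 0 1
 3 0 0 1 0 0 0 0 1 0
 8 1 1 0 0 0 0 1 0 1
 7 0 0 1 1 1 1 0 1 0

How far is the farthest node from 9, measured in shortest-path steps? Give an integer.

Distances from 9: 1:3, 2:1, 3:2, 4:1, 5:1, 6:2, 7:2, 8:1.
The largest is 3 (to 1), so the eccentricity of 9 is 3.

3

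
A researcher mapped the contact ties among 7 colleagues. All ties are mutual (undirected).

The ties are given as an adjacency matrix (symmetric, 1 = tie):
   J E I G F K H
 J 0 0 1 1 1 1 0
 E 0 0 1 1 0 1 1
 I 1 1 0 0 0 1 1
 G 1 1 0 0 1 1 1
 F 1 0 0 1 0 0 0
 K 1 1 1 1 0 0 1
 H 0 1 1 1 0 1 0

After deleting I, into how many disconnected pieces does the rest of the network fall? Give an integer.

1

I's neighbors (E, H, J, and K) remain reachable from one another through other ties, so the rest of the network stays in one piece.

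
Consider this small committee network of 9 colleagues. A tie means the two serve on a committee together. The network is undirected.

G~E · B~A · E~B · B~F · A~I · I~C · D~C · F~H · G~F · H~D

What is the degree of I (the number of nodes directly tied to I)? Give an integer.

I is directly tied to A and C. That is 2 neighbors, so the degree of I is 2.

2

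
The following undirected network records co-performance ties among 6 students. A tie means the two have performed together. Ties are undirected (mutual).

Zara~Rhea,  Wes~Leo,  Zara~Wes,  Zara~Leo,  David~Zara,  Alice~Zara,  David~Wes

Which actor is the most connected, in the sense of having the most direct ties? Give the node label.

Degrees — Alice:1, David:2, Leo:2, Rhea:1, Wes:3, Zara:5.
The maximum is 5, attained only by Zara.

Zara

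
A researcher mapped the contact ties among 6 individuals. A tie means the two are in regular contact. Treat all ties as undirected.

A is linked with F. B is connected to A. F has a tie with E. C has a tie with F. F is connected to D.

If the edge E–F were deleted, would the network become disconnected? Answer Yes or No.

Yes

Without the E–F edge there is no alternate route between E and F, so the network disconnects. It is a bridge.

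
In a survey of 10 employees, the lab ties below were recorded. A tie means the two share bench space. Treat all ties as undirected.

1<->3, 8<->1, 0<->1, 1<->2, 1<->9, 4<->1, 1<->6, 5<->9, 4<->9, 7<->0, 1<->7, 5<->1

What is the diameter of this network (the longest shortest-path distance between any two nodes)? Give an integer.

Eccentricity of each node (its greatest distance to any other): 0:2, 1:1, 2:2, 3:2, 4:2, 5:2, 6:2, 7:2, 8:2, 9:2.
The maximum eccentricity is 2, realized for instance by the pair 2–0 via 2 – 1 – 0. So the diameter is 2.

2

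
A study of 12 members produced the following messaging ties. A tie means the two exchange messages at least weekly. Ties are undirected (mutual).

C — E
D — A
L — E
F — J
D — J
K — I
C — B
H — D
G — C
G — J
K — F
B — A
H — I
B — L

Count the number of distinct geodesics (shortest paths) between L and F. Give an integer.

3

The shortest distance is 5. The length-5 paths are: L–E–C–G–J–F; L–B–C–G–J–F; L–B–A–D–J–F.
That gives 3 distinct shortest paths.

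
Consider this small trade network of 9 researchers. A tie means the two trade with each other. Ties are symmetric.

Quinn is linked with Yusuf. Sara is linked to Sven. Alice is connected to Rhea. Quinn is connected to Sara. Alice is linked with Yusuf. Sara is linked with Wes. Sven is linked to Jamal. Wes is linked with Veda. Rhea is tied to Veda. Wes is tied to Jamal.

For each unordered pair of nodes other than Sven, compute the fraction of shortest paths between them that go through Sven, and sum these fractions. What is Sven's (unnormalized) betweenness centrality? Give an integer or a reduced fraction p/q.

3/2

Pairs whose geodesics pass through Sven — Jamal–Sara: 1/2; Jamal–Quinn: 1/2; Jamal–Yusuf: 1/2.
All other pairs contribute 0.
Summing the contributions gives betweenness(Sven) = 3/2.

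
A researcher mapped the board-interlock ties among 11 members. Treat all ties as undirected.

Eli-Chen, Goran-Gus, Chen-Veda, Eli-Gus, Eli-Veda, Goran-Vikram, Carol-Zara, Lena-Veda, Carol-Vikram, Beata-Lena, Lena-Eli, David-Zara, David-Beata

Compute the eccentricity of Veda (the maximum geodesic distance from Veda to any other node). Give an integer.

Distances from Veda: Beata:2, Carol:5, Chen:1, David:3, Eli:1, Goran:3, Gus:2, Lena:1, Vikram:4, Zara:4.
The largest is 5 (to Carol), so the eccentricity of Veda is 5.

5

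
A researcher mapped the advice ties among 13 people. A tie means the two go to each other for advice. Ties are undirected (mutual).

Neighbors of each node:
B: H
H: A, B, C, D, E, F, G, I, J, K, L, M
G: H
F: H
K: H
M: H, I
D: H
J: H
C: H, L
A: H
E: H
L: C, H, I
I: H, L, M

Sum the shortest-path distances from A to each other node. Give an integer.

Distances from A: B:2, C:2, D:2, E:2, F:2, G:2, H:1, I:2, J:2, K:2, L:2, M:2.
Sum = 2 + 2 + 2 + 2 + 2 + 2 + 1 + 2 + 2 + 2 + 2 + 2 = 23.

23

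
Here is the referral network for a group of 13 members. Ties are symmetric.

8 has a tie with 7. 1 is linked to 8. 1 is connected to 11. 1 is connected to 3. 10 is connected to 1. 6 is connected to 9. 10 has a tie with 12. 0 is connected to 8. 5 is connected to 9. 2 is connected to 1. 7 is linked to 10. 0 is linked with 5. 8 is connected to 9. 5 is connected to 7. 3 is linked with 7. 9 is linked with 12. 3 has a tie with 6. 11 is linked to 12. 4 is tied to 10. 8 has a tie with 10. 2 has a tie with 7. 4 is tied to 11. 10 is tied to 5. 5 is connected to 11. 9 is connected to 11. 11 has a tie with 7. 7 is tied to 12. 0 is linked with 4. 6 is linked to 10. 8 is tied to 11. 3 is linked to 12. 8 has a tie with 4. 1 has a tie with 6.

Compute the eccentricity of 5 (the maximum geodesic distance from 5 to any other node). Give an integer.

2

Distances from 5: 0:1, 1:2, 2:2, 3:2, 4:2, 6:2, 7:1, 8:2, 9:1, 10:1, 11:1, 12:2.
The largest is 2 (to 8, 6, 1, 4, 12, 2, and 3), so the eccentricity of 5 is 2.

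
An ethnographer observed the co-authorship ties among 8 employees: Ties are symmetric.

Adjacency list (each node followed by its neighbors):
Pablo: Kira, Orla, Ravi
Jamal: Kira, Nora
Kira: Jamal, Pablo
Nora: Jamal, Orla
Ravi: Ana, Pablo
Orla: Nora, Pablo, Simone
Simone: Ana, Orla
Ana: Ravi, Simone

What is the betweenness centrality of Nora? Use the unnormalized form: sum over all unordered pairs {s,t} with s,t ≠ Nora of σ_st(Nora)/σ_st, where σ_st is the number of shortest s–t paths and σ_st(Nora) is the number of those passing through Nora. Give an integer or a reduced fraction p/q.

5/2

Pairs whose geodesics pass through Nora — Orla–Jamal: 1; Simone–Jamal: 1; Ana–Jamal: 1/2.
All other pairs contribute 0.
Summing the contributions gives betweenness(Nora) = 5/2.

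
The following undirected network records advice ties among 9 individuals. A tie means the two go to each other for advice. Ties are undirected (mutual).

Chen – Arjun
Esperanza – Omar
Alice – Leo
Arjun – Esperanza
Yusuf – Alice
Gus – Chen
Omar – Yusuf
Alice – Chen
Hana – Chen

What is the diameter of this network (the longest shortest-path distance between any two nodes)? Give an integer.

4

Eccentricity of each node (its greatest distance to any other): Alice:3, Arjun:3, Chen:3, Esperanza:4, Gus:4, Hana:4, Leo:4, Omar:4, Yusuf:3.
The maximum eccentricity is 4, realized for instance by the pair Gus–Omar via Gus – Chen – Arjun – Esperanza – Omar. So the diameter is 4.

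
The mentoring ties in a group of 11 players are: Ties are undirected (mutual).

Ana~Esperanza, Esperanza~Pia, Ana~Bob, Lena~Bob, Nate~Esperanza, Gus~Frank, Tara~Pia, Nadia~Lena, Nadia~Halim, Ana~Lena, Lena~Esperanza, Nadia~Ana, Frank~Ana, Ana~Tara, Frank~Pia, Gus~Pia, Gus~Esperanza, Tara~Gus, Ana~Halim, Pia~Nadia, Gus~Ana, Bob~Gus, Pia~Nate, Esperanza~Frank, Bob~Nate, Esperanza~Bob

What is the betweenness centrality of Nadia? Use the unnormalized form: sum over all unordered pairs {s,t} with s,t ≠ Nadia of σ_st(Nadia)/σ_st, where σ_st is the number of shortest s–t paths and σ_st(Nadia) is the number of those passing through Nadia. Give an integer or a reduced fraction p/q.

38/15

Pairs whose geodesics pass through Nadia — Ana–Pia: 1/5; Pia–Lena: 1/2; Pia–Halim: 1; Lena–Halim: 1/2; Nate–Halim: 1/3.
All other pairs contribute 0.
Summing the contributions gives betweenness(Nadia) = 38/15.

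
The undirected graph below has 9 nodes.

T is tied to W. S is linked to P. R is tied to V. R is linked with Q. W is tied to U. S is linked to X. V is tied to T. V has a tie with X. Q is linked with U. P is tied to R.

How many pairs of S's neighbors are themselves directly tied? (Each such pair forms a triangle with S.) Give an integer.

S's neighbors are P and X, but none of them are tied to each other, so no triangle contains S.

0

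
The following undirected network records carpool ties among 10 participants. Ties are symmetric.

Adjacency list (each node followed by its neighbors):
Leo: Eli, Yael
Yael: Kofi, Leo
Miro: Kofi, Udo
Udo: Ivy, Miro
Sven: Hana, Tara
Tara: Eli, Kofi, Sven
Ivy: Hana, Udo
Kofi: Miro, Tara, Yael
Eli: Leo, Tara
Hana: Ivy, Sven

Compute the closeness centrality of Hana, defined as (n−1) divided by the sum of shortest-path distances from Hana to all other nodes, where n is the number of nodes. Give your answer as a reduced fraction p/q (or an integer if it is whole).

9/23

Distances from Hana: Eli:3, Ivy:1, Kofi:3, Leo:4, Miro:3, Sven:1, Tara:2, Udo:2, Yael:4. Sum = 23.
n = 10, so closeness = 9/23.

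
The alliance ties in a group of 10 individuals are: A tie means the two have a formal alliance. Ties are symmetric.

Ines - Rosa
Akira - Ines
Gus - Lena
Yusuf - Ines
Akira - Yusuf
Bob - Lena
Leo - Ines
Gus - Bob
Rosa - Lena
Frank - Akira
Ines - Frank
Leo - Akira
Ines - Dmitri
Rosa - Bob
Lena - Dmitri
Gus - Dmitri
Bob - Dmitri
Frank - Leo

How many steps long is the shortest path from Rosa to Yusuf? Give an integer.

One shortest route is Rosa – Ines – Yusuf, which uses 2 edges, and Rosa and Yusuf are not directly tied, so nothing shorter exists. So d(Rosa,Yusuf) = 2.

2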